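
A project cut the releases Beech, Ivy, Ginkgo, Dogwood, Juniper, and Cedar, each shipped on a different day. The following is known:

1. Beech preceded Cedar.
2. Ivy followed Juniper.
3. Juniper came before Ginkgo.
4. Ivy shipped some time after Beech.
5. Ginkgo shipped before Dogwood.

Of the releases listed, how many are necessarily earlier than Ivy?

Directly stated before Ivy: Beech and Juniper.
That's Beech and Juniper — 2 in all.

2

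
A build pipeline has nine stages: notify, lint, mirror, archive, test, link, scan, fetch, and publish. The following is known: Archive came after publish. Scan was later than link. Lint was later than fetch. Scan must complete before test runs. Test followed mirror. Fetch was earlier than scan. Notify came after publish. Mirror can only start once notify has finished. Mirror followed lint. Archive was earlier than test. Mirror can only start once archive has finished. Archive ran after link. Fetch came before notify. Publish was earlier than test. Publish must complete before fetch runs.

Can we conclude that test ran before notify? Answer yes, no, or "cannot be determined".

no

Tracing the constraints gives notify → mirror → test, so notify must come before test.
That means test cannot be before notify.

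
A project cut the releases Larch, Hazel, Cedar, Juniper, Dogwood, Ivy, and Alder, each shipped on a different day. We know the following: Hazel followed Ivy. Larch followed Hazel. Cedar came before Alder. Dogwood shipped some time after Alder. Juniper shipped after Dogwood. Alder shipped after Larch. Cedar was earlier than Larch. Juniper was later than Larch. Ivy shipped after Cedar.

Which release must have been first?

Cedar

Cedar has a chain of constraints placing it before every other release, so Cedar must be first.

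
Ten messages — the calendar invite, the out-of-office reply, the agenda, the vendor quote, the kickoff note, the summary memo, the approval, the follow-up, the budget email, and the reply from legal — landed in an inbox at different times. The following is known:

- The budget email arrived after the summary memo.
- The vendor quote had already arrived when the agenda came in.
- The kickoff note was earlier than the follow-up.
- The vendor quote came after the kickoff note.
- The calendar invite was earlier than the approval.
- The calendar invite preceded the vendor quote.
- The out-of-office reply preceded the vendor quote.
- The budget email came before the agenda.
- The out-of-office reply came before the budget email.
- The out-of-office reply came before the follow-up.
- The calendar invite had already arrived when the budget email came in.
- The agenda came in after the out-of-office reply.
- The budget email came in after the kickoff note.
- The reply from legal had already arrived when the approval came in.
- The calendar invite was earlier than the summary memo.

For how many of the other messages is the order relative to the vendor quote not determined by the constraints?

5

Forced before the vendor quote: the calendar invite, the kickoff note, and the out-of-office reply; forced after the vendor quote: the agenda.
That leaves the approval, the budget email, the follow-up, the reply from legal, and the summary memo with no forced order relative to the vendor quote — 5.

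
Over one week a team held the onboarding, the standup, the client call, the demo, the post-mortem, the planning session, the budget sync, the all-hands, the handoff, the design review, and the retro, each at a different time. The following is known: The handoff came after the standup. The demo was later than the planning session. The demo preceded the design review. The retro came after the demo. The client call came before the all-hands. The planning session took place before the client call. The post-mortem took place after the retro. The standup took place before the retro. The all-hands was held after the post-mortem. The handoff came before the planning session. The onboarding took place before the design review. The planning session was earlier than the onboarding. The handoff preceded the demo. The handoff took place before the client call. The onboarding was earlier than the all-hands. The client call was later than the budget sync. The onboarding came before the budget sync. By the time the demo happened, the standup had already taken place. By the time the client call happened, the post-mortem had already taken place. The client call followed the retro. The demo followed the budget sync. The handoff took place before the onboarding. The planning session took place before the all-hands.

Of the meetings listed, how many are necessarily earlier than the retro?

Directly stated before the retro: the demo and the standup.
The budget sync reaches the retro via the budget sync → the demo → the retro.
The handoff reaches the retro via the handoff → the demo → the retro.
The onboarding reaches the retro via the onboarding → the budget sync → the demo → the retro.
Likewise the planning session reaches the retro by chaining the stated constraints.
That's the budget sync, the demo, the handoff, the onboarding, the planning session, and the standup — 6 in all.

6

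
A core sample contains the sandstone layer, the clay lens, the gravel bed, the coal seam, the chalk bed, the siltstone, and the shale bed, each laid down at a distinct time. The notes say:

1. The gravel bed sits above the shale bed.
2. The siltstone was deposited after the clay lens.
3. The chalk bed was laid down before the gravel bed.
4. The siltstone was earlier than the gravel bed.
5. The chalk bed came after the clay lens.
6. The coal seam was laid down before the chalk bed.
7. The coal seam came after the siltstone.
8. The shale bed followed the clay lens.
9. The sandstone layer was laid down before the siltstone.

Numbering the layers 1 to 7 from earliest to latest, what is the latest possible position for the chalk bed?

The chalk bed must come before the gravel bed — 1 layer forced after it.
Everything else can be placed before the chalk bed in some valid order, so the chalk bed can sit as late as position 7 − 1 = 6.

6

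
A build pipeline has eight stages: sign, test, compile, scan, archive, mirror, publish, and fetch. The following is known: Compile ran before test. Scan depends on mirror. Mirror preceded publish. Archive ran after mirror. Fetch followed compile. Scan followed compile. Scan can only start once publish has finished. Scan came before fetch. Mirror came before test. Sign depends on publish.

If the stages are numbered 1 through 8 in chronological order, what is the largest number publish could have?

5

Publish must come before fetch, scan, and sign — 3 stages forced after it.
Everything else can be placed before publish in some valid order, so publish can sit as late as position 8 − 3 = 5.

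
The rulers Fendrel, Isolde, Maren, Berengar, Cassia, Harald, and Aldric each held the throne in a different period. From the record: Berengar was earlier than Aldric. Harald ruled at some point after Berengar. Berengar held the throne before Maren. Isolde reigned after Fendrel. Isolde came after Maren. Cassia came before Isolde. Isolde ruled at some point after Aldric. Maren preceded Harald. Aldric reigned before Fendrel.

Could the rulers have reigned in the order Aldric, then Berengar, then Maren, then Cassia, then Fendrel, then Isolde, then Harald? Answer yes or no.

The constraints require Berengar before Aldric, but in the proposed sequence Aldric appears ahead of Berengar. That one violation is enough.

no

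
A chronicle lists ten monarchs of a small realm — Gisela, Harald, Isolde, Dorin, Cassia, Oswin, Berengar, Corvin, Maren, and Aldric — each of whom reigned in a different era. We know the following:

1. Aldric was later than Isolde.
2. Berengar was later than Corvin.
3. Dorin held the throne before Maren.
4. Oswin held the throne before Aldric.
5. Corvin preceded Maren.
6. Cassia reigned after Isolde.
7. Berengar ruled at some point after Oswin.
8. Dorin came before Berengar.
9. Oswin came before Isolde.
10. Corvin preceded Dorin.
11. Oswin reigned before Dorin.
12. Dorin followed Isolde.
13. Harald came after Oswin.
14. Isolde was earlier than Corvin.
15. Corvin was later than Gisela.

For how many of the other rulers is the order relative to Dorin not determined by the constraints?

3

Forced before Dorin: Corvin, Gisela, Isolde, and Oswin; forced after Dorin: Berengar and Maren.
That leaves Aldric, Cassia, and Harald with no forced order relative to Dorin — 3.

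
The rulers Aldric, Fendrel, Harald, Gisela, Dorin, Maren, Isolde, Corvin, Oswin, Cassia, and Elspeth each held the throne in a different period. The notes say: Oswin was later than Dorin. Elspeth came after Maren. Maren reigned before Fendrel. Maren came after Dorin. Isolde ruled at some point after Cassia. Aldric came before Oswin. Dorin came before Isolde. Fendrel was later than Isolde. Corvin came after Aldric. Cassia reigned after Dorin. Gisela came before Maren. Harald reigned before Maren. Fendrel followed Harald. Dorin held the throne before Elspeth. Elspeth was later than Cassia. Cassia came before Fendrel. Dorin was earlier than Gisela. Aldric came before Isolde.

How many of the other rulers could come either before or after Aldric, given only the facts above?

6

Forced after Aldric: Corvin, Fendrel, Isolde, and Oswin.
That leaves Cassia, Dorin, Elspeth, Gisela, Harald, and Maren with no forced order relative to Aldric — 6.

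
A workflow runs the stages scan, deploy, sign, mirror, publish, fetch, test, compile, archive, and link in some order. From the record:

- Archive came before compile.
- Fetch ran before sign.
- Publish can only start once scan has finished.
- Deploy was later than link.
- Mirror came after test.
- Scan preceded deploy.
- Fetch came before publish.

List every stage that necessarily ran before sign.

Directly stated before sign: fetch.
No chain forces compile (or any of the others) ahead of sign.

fetch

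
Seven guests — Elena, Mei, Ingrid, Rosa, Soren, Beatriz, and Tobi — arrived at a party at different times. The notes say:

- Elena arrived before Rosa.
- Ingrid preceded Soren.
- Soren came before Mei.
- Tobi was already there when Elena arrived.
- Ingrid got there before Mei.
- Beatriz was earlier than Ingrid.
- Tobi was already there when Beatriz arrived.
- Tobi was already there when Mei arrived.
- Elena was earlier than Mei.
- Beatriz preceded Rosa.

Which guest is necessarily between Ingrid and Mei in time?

Soren

Tracing the constraints gives Ingrid → Soren → Mei, so Soren sits after Ingrid and before Mei.
No other guest is forced both after Ingrid and before Mei.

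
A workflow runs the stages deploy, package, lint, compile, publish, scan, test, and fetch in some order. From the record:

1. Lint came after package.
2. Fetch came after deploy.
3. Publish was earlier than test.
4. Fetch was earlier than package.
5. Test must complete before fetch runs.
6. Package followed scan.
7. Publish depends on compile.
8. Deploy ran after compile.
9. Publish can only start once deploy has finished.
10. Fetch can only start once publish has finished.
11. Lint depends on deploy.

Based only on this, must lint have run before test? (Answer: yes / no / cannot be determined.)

Tracing the constraints gives test → fetch → package → lint, so test must come before lint.
That means lint cannot be before test.

no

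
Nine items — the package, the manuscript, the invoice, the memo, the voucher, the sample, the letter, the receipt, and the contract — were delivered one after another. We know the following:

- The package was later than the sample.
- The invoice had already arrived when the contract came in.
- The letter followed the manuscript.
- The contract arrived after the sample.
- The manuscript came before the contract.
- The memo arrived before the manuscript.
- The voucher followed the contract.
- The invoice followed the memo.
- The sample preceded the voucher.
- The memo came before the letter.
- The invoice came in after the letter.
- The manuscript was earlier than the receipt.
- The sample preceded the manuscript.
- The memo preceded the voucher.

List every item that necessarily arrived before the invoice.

the letter, the manuscript, the memo, the sample

Directly stated before the invoice: the letter and the memo.
The manuscript reaches the invoice via the manuscript → the letter → the invoice.
The sample reaches the invoice via the sample → the manuscript → the letter → the invoice.
No chain forces the receipt (or any of the others) ahead of the invoice.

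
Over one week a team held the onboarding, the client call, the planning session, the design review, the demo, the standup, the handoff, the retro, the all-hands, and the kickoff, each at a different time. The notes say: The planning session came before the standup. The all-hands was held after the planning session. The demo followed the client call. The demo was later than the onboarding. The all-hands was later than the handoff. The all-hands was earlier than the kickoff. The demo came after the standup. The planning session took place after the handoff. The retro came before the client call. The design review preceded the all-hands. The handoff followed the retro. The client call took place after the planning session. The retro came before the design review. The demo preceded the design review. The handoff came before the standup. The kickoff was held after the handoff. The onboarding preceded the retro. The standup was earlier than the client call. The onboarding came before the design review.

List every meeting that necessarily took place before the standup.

the handoff, the onboarding, the planning session, the retro

Directly stated before the standup: the handoff and the planning session.
The onboarding reaches the standup via the onboarding → the retro → the handoff → the standup.
The retro reaches the standup via the retro → the handoff → the standup.
No chain forces the client call (or any of the others) ahead of the standup.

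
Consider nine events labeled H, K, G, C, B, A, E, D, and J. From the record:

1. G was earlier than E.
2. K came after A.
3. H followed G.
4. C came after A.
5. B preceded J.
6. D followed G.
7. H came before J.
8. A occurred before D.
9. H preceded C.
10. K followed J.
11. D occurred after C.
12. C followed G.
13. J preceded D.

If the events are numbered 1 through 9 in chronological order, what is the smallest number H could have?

2

G must come before H — 1 forced predecessor.
Nothing else is forced ahead of H, so its earliest slot is position 1 + 1 = 2.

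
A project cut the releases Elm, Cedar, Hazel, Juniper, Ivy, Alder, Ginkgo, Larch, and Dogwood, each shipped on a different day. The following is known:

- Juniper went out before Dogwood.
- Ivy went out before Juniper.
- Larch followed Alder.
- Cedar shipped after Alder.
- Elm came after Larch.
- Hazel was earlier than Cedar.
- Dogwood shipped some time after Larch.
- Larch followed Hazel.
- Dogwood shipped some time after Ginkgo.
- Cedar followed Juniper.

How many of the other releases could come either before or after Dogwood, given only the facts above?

Forced before Dogwood: Alder, Ginkgo, Hazel, Ivy, Juniper, and Larch.
That leaves Cedar and Elm with no forced order relative to Dogwood — 2.

2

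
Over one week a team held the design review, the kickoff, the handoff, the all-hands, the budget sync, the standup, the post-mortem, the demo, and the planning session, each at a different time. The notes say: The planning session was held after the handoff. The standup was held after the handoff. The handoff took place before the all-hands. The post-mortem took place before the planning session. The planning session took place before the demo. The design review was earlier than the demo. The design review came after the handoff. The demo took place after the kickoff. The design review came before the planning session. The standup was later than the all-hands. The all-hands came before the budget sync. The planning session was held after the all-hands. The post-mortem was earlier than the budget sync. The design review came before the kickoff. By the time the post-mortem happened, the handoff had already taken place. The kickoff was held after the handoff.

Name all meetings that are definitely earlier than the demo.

Directly stated before the demo: the design review, the kickoff, and the planning session.
The all-hands reaches the demo via the all-hands → the planning session → the demo.
The handoff reaches the demo via the handoff → the planning session → the demo.
The post-mortem reaches the demo via the post-mortem → the planning session → the demo.
No chain forces the budget sync (or any of the others) ahead of the demo.

the all-hands, the design review, the handoff, the kickoff, the planning session, the post-mortem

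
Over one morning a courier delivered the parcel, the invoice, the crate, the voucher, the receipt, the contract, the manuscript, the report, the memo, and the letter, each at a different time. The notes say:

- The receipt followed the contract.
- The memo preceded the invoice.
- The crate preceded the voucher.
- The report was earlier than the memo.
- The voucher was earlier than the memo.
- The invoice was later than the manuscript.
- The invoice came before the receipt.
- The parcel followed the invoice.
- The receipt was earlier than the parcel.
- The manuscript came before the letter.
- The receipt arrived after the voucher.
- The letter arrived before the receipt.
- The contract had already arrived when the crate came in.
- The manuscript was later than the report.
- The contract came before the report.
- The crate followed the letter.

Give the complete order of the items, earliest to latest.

The constraints fix every adjacent pair, so only one ordering works:
the contract → the report → the manuscript → the letter → the crate → the voucher → the memo → the invoice → the receipt → the parcel.

the contract, the report, the manuscript, the letter, the crate, the voucher, the memo, the invoice, the receipt, the parcel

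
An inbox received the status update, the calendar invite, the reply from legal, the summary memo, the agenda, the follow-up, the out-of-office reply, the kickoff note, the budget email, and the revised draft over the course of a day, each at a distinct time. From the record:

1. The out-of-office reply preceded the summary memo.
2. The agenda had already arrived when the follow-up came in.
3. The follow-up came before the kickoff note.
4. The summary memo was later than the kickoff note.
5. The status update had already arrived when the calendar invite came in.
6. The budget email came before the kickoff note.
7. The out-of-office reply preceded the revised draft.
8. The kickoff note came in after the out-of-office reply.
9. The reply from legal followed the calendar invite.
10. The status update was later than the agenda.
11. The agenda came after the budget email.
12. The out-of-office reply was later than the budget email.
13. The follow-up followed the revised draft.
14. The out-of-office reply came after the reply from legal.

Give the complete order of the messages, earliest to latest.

the budget email, the agenda, the status update, the calendar invite, the reply from legal, the out-of-office reply, the revised draft, the follow-up, the kickoff note, the summary memo

The constraints fix every adjacent pair, so only one ordering works:
the budget email → the agenda → the status update → the calendar invite → the reply from legal → the out-of-office reply → the revised draft → the follow-up → the kickoff note → the summary memo.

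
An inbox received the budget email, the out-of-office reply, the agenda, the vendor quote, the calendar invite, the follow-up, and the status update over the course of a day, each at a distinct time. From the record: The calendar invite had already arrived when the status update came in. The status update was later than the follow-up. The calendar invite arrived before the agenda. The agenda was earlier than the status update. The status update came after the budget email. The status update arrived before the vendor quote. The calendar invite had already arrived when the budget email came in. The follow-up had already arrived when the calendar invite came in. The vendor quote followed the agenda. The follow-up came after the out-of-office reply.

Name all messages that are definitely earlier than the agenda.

Directly stated before the agenda: the calendar invite.
The follow-up reaches the agenda via the follow-up → the calendar invite → the agenda.
The out-of-office reply reaches the agenda via the out-of-office reply → the follow-up → the calendar invite → the agenda.

the calendar invite, the follow-up, the out-of-office reply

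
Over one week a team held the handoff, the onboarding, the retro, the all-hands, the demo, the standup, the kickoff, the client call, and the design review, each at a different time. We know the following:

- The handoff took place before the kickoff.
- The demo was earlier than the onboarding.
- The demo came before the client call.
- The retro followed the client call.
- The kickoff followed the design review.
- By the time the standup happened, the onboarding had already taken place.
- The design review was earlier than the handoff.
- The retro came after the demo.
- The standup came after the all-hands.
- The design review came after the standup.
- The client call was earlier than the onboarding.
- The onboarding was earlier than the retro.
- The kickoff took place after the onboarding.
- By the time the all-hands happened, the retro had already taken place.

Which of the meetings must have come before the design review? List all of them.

the all-hands, the client call, the demo, the onboarding, the retro, the standup

Directly stated before the design review: the standup.
The all-hands reaches the design review via the all-hands → the standup → the design review.
The client call reaches the design review via the client call → the onboarding → the standup → the design review.
The demo reaches the design review via the demo → the onboarding → the standup → the design review.
Likewise the onboarding and the retro each reach the design review by chaining the stated constraints.
No chain forces the kickoff (or any of the others) ahead of the design review.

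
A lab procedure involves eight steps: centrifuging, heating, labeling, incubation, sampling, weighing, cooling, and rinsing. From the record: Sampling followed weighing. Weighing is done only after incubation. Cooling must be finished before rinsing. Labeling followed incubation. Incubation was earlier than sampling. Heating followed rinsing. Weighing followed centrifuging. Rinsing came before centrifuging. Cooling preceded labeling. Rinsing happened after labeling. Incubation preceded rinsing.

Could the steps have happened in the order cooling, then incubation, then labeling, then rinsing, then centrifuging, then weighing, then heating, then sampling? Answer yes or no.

yes

Check each stated constraint against the proposed order — e.g. incubation is ahead of weighing; incubation is ahead of sampling. Every pair is in the required order; nothing is violated.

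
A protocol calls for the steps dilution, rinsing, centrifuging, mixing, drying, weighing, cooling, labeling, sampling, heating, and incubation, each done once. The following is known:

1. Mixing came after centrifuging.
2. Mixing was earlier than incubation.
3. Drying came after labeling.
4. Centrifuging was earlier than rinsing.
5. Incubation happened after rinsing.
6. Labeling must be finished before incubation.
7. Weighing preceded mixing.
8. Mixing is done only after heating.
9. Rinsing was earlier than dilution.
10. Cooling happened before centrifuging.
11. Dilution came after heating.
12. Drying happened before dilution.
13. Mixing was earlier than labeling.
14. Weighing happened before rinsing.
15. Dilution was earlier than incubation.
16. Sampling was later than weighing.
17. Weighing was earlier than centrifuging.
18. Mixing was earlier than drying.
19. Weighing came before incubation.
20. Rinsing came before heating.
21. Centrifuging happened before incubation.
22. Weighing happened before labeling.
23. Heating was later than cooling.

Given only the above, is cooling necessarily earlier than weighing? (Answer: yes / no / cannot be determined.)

No chain of stated constraints runs from cooling to weighing, and none runs from weighing to cooling either.
So the relative order of cooling and weighing is not fixed by the given facts.

cannot be determined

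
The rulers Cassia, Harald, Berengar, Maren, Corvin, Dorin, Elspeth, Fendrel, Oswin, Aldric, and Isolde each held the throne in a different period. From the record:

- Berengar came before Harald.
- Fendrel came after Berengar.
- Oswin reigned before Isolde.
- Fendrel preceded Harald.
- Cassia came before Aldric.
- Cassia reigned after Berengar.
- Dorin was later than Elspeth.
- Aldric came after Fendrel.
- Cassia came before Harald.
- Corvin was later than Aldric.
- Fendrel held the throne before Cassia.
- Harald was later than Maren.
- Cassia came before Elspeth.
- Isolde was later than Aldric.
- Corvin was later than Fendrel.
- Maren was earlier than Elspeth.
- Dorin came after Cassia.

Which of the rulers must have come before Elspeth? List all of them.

Directly stated before Elspeth: Cassia and Maren.
Berengar reaches Elspeth via Berengar → Cassia → Elspeth.
Fendrel reaches Elspeth via Fendrel → Cassia → Elspeth.
No chain forces Aldric (or any of the others) ahead of Elspeth.

Berengar, Cassia, Fendrel, Maren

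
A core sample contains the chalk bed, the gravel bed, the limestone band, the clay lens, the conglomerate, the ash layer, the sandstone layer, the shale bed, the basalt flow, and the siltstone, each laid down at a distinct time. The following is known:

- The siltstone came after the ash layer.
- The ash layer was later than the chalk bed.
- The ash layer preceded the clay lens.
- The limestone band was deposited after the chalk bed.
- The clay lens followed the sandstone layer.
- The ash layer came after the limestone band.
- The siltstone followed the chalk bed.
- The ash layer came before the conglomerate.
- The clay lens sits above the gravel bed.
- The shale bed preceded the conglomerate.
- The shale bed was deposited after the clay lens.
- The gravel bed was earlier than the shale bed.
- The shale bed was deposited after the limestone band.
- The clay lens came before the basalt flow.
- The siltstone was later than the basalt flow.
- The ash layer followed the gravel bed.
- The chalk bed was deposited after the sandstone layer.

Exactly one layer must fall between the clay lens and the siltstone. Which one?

the basalt flow

Tracing the constraints gives the clay lens → the basalt flow → the siltstone, so the basalt flow sits after the clay lens and before the siltstone.
No other layer is forced both after the clay lens and before the siltstone.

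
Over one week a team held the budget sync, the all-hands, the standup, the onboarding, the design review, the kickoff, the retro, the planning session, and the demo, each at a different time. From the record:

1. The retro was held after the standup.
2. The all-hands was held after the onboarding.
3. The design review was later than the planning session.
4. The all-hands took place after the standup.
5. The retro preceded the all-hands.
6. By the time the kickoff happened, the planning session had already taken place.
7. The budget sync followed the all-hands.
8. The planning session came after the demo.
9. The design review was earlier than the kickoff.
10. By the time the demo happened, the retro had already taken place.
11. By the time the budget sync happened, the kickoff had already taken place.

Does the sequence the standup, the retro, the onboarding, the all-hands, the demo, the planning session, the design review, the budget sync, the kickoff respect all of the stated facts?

The constraints require the kickoff before the budget sync, but in the proposed sequence the budget sync appears ahead of the kickoff. That one violation is enough.

no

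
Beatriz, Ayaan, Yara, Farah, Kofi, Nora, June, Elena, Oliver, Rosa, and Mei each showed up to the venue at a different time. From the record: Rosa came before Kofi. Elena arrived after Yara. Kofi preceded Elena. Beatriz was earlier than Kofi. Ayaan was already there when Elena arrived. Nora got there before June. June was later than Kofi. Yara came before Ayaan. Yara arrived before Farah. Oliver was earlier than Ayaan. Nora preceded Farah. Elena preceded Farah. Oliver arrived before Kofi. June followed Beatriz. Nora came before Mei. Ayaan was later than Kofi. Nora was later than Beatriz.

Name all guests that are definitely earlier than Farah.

Directly stated before Farah: Elena, Nora, and Yara.
Ayaan reaches Farah via Ayaan → Elena → Farah.
Beatriz reaches Farah via Beatriz → Nora → Farah.
Kofi reaches Farah via Kofi → Elena → Farah.
Likewise Oliver and Rosa each reach Farah by chaining the stated constraints.

Ayaan, Beatriz, Elena, Kofi, Nora, Oliver, Rosa, Yara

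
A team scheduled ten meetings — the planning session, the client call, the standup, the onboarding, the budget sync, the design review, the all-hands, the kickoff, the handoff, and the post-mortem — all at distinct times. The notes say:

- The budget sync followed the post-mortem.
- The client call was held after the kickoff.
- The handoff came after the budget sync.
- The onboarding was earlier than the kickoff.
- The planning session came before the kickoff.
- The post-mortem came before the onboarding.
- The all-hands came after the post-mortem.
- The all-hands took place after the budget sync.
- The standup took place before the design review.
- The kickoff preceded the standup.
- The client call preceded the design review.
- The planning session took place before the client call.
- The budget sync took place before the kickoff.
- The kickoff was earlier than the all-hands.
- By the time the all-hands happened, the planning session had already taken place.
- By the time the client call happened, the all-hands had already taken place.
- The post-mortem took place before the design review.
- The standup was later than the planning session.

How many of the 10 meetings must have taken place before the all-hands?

Directly stated before the all-hands: the budget sync, the kickoff, the planning session, and the post-mortem.
The onboarding reaches the all-hands via the onboarding → the kickoff → the all-hands.
No chain forces the standup (or any of the others) ahead of the all-hands.
That's the budget sync, the kickoff, the onboarding, the planning session, and the post-mortem — 5 in all.

5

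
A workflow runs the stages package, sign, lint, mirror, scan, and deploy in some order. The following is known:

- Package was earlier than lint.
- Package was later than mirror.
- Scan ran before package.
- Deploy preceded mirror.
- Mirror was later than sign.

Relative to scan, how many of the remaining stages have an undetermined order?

Forced after scan: lint and package.
That leaves deploy, mirror, and sign with no forced order relative to scan — 3.

3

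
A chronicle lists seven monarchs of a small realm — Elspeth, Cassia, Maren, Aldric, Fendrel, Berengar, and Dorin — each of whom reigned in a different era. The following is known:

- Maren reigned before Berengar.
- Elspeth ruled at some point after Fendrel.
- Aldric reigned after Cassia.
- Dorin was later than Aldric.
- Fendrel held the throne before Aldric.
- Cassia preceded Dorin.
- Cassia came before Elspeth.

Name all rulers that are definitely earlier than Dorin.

Aldric, Cassia, Fendrel

Directly stated before Dorin: Aldric and Cassia.
Fendrel reaches Dorin via Fendrel → Aldric → Dorin.
No chain forces Elspeth (or any of the others) ahead of Dorin.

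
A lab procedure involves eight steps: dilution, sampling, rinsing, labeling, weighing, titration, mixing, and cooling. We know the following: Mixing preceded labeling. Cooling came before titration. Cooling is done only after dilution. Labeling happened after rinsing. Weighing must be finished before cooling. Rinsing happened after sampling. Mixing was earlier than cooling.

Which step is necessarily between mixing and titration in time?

cooling

Tracing the constraints gives mixing → cooling → titration, so cooling sits after mixing and before titration.
No other step is forced both after mixing and before titration.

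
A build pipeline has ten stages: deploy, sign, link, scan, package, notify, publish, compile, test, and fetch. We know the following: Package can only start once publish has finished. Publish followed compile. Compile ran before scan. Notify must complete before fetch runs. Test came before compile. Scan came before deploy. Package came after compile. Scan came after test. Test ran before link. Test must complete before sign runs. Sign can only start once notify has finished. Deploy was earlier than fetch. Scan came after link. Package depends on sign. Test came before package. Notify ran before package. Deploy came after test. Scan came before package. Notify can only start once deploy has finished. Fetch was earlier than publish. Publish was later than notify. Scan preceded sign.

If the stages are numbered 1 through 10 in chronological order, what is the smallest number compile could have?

Test must come before compile — 1 forced predecessor.
Nothing else is forced ahead of compile, so its earliest slot is position 1 + 1 = 2.

2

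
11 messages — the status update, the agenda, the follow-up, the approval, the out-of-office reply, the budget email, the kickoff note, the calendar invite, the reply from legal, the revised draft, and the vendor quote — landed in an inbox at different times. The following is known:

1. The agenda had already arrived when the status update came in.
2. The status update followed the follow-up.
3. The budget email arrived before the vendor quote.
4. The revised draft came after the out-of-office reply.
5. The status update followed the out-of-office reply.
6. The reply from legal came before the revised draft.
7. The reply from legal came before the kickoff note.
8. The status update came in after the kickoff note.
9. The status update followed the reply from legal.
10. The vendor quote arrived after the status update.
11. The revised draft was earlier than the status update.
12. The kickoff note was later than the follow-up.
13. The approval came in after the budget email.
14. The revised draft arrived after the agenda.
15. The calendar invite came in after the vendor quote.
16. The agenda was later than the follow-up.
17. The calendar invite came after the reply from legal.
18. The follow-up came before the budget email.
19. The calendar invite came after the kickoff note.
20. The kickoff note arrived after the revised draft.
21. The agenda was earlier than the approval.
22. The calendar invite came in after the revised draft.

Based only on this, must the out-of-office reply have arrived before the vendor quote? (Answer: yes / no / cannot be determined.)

yes

Chain the constraints: the out-of-office reply → the status update → the vendor quote. Each link is directly stated, so the out-of-office reply comes before the vendor quote.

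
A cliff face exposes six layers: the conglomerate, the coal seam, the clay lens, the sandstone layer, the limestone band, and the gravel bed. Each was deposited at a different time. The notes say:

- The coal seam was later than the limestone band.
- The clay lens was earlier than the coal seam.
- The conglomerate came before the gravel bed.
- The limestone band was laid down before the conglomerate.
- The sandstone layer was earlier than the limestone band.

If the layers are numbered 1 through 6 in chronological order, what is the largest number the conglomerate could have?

The conglomerate must come before the gravel bed — 1 layer forced after it.
Everything else can be placed before the conglomerate in some valid order, so the conglomerate can sit as late as position 6 − 1 = 5.

5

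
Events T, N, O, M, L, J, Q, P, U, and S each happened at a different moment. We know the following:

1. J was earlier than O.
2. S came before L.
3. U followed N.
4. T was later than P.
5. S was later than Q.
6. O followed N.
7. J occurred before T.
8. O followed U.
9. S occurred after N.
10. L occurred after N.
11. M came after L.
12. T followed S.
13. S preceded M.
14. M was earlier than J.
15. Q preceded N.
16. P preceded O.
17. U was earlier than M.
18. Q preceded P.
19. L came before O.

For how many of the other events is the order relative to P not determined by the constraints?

Forced before P: Q; forced after P: O and T.
That leaves J, L, M, N, S, and U with no forced order relative to P — 6.

6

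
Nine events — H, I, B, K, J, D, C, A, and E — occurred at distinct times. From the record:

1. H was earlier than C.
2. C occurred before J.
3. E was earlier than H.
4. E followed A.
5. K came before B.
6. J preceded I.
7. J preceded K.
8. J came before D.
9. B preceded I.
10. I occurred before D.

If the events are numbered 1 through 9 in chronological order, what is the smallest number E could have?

2

A must come before E — 1 forced predecessor.
Nothing else is forced ahead of E, so its earliest slot is position 1 + 1 = 2.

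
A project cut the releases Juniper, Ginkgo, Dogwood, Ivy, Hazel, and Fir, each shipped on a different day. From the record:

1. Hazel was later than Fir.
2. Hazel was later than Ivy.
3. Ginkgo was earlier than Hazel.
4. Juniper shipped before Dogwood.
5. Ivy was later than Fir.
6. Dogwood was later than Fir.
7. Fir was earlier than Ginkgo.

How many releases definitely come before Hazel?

Directly stated before Hazel: Fir, Ginkgo, and Ivy.
No chain forces Juniper (or any of the others) ahead of Hazel.
That's Fir, Ginkgo, and Ivy — 3 in all.

3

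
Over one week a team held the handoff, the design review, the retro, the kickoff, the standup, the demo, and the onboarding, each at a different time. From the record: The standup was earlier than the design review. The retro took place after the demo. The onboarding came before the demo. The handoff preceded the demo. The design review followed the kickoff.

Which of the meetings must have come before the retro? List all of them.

Directly stated before the retro: the demo.
The handoff reaches the retro via the handoff → the demo → the retro.
The onboarding reaches the retro via the onboarding → the demo → the retro.

the demo, the handoff, the onboarding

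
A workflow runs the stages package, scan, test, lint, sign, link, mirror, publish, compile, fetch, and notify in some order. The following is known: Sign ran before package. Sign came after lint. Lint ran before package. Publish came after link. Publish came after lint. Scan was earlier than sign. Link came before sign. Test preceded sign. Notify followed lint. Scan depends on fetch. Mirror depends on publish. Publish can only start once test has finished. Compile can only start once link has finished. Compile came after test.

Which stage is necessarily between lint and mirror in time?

Tracing the constraints gives lint → publish → mirror, so publish sits after lint and before mirror.
No other stage is forced both after lint and before mirror.

publish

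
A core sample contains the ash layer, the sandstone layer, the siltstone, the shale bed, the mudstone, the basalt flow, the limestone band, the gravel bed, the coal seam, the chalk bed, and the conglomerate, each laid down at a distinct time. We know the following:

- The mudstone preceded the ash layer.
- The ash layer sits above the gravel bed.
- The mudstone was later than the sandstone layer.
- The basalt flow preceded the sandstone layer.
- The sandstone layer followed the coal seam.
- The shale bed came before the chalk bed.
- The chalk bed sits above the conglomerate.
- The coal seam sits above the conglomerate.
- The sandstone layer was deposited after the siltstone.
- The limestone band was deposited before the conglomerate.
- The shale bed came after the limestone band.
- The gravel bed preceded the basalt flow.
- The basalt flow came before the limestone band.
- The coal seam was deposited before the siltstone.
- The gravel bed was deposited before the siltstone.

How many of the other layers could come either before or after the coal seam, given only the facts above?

Forced before the coal seam: the basalt flow, the conglomerate, the gravel bed, and the limestone band; forced after the coal seam: the ash layer, the mudstone, the sandstone layer, and the siltstone.
That leaves the chalk bed and the shale bed with no forced order relative to the coal seam — 2.

2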